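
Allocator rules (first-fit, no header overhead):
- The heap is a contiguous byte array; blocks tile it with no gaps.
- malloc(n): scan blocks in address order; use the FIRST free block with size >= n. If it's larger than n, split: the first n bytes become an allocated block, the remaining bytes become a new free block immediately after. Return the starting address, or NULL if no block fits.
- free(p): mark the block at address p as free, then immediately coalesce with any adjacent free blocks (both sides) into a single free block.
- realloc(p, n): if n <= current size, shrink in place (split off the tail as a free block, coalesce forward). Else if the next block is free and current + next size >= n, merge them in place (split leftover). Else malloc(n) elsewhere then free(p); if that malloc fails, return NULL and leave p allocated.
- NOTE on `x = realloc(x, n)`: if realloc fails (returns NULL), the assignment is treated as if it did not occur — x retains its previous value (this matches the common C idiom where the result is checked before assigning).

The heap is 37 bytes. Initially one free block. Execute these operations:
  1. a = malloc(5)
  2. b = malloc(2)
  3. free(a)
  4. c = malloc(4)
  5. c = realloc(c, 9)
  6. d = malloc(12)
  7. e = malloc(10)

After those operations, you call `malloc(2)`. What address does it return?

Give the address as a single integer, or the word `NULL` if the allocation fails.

Answer: 0

Derivation:
Op 1: a = malloc(5) -> a = 0; heap: [0-4 ALLOC][5-36 FREE]
Op 2: b = malloc(2) -> b = 5; heap: [0-4 ALLOC][5-6 ALLOC][7-36 FREE]
Op 3: free(a) -> (freed a); heap: [0-4 FREE][5-6 ALLOC][7-36 FREE]
Op 4: c = malloc(4) -> c = 0; heap: [0-3 ALLOC][4-4 FREE][5-6 ALLOC][7-36 FREE]
Op 5: c = realloc(c, 9) -> c = 7; heap: [0-4 FREE][5-6 ALLOC][7-15 ALLOC][16-36 FREE]
Op 6: d = malloc(12) -> d = 16; heap: [0-4 FREE][5-6 ALLOC][7-15 ALLOC][16-27 ALLOC][28-36 FREE]
Op 7: e = malloc(10) -> e = NULL; heap: [0-4 FREE][5-6 ALLOC][7-15 ALLOC][16-27 ALLOC][28-36 FREE]
malloc(2): first-fit scan over [0-4 FREE][5-6 ALLOC][7-15 ALLOC][16-27 ALLOC][28-36 FREE] -> 0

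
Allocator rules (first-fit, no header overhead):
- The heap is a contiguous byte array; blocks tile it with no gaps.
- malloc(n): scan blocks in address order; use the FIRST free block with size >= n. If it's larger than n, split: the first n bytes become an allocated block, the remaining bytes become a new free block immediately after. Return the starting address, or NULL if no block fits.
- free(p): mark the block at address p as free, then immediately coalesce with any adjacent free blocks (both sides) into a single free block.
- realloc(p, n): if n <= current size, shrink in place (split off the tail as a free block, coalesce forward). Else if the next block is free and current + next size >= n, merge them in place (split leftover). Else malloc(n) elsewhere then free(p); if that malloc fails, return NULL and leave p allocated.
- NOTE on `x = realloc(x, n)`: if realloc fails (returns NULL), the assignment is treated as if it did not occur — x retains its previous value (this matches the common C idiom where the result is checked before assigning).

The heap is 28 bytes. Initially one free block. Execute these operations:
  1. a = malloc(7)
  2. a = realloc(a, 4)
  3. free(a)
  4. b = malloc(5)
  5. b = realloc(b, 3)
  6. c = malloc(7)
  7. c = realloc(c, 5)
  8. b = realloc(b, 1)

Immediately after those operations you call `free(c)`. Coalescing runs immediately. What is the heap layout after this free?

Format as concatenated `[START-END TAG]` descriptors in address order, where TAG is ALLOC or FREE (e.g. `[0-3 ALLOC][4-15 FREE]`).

Answer: [0-0 ALLOC][1-27 FREE]

Derivation:
Op 1: a = malloc(7) -> a = 0; heap: [0-6 ALLOC][7-27 FREE]
Op 2: a = realloc(a, 4) -> a = 0; heap: [0-3 ALLOC][4-27 FREE]
Op 3: free(a) -> (freed a); heap: [0-27 FREE]
Op 4: b = malloc(5) -> b = 0; heap: [0-4 ALLOC][5-27 FREE]
Op 5: b = realloc(b, 3) -> b = 0; heap: [0-2 ALLOC][3-27 FREE]
Op 6: c = malloc(7) -> c = 3; heap: [0-2 ALLOC][3-9 ALLOC][10-27 FREE]
Op 7: c = realloc(c, 5) -> c = 3; heap: [0-2 ALLOC][3-7 ALLOC][8-27 FREE]
Op 8: b = realloc(b, 1) -> b = 0; heap: [0-0 ALLOC][1-2 FREE][3-7 ALLOC][8-27 FREE]
free(c): c = 3 -> block [3-7 ALLOC]; mark free, coalesce with adjacent free neighbors -> [0-0 ALLOC][1-27 FREE]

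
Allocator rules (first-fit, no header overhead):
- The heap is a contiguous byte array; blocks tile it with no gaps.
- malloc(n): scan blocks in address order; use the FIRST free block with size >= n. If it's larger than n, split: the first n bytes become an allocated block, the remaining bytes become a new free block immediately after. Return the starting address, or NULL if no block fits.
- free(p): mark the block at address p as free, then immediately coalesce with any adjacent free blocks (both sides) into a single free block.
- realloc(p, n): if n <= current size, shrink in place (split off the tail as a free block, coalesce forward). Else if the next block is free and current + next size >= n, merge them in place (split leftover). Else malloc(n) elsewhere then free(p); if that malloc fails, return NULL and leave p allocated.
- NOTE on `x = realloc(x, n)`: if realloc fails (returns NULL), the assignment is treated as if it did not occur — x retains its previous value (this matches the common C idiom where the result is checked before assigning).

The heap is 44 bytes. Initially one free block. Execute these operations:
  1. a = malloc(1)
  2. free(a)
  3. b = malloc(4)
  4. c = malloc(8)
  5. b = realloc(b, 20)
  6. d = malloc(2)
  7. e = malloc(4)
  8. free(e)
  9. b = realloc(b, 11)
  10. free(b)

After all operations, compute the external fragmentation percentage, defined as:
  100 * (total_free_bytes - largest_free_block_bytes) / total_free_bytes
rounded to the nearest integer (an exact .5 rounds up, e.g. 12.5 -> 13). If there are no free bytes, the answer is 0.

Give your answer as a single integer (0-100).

Op 1: a = malloc(1) -> a = 0; heap: [0-0 ALLOC][1-43 FREE]
Op 2: free(a) -> (freed a); heap: [0-43 FREE]
Op 3: b = malloc(4) -> b = 0; heap: [0-3 ALLOC][4-43 FREE]
Op 4: c = malloc(8) -> c = 4; heap: [0-3 ALLOC][4-11 ALLOC][12-43 FREE]
Op 5: b = realloc(b, 20) -> b = 12; heap: [0-3 FREE][4-11 ALLOC][12-31 ALLOC][32-43 FREE]
Op 6: d = malloc(2) -> d = 0; heap: [0-1 ALLOC][2-3 FREE][4-11 ALLOC][12-31 ALLOC][32-43 FREE]
Op 7: e = malloc(4) -> e = 32; heap: [0-1 ALLOC][2-3 FREE][4-11 ALLOC][12-31 ALLOC][32-35 ALLOC][36-43 FREE]
Op 8: free(e) -> (freed e); heap: [0-1 ALLOC][2-3 FREE][4-11 ALLOC][12-31 ALLOC][32-43 FREE]
Op 9: b = realloc(b, 11) -> b = 12; heap: [0-1 ALLOC][2-3 FREE][4-11 ALLOC][12-22 ALLOC][23-43 FREE]
Op 10: free(b) -> (freed b); heap: [0-1 ALLOC][2-3 FREE][4-11 ALLOC][12-43 FREE]
Free blocks: [2 32] total_free=34 largest=32 -> 100*(34-32)/34 = 200/34 ≈ 5.882 -> rounds to 6

Answer: 6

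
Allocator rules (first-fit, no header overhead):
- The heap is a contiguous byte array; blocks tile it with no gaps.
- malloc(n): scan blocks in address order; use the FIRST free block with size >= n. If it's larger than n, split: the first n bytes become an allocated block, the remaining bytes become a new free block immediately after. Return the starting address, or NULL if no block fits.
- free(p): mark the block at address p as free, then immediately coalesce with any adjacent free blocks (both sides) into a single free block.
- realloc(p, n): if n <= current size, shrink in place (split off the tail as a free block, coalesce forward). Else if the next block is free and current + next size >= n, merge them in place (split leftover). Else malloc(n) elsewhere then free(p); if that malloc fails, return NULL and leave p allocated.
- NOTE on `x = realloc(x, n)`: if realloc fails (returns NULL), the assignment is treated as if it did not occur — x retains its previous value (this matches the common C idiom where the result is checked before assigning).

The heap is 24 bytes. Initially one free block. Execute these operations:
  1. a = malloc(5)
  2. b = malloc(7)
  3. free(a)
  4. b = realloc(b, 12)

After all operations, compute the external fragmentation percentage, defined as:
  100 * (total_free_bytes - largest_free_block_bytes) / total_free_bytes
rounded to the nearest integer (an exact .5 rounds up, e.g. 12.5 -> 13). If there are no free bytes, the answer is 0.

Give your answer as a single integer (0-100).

Answer: 42

Derivation:
Op 1: a = malloc(5) -> a = 0; heap: [0-4 ALLOC][5-23 FREE]
Op 2: b = malloc(7) -> b = 5; heap: [0-4 ALLOC][5-11 ALLOC][12-23 FREE]
Op 3: free(a) -> (freed a); heap: [0-4 FREE][5-11 ALLOC][12-23 FREE]
Op 4: b = realloc(b, 12) -> b = 5; heap: [0-4 FREE][5-16 ALLOC][17-23 FREE]
Free blocks: [5 7] total_free=12 largest=7 -> 100*(12-7)/12 = 500/12 ≈ 41.667 -> rounds to 42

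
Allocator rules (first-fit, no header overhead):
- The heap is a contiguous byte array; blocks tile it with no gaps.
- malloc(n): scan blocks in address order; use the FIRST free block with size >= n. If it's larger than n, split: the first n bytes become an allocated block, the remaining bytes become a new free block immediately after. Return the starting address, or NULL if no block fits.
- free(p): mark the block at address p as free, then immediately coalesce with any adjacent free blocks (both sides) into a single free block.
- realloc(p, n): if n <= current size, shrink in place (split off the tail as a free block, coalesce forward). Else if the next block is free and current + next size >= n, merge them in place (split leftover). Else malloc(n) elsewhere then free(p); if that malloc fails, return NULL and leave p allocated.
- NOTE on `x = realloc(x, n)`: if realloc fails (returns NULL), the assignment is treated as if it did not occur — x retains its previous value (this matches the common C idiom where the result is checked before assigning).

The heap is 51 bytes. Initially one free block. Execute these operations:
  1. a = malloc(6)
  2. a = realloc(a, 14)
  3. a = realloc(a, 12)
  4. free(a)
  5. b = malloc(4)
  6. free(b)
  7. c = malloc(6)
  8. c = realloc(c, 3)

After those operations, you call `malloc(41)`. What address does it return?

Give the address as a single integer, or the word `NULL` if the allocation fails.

Answer: 3

Derivation:
Op 1: a = malloc(6) -> a = 0; heap: [0-5 ALLOC][6-50 FREE]
Op 2: a = realloc(a, 14) -> a = 0; heap: [0-13 ALLOC][14-50 FREE]
Op 3: a = realloc(a, 12) -> a = 0; heap: [0-11 ALLOC][12-50 FREE]
Op 4: free(a) -> (freed a); heap: [0-50 FREE]
Op 5: b = malloc(4) -> b = 0; heap: [0-3 ALLOC][4-50 FREE]
Op 6: free(b) -> (freed b); heap: [0-50 FREE]
Op 7: c = malloc(6) -> c = 0; heap: [0-5 ALLOC][6-50 FREE]
Op 8: c = realloc(c, 3) -> c = 0; heap: [0-2 ALLOC][3-50 FREE]
malloc(41): first-fit scan over [0-2 ALLOC][3-50 FREE] -> 3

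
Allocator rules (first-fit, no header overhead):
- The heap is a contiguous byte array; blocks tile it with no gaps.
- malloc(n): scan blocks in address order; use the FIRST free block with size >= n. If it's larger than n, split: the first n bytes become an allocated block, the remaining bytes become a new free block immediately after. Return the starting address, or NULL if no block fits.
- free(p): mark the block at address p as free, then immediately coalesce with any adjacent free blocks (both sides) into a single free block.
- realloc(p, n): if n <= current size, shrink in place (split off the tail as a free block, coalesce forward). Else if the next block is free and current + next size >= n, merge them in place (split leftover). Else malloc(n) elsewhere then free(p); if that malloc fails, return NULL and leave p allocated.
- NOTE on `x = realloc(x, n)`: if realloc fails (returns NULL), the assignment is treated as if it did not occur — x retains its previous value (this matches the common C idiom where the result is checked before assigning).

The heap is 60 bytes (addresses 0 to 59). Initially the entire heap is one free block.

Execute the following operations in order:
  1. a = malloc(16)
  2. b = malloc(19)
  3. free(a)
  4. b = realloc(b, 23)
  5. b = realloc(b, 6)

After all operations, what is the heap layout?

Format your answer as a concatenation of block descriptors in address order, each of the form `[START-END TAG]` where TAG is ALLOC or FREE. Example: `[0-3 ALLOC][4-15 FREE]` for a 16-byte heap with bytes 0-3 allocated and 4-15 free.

Op 1: a = malloc(16) -> a = 0; heap: [0-15 ALLOC][16-59 FREE]
Op 2: b = malloc(19) -> b = 16; heap: [0-15 ALLOC][16-34 ALLOC][35-59 FREE]
Op 3: free(a) -> (freed a); heap: [0-15 FREE][16-34 ALLOC][35-59 FREE]
Op 4: b = realloc(b, 23) -> b = 16; heap: [0-15 FREE][16-38 ALLOC][39-59 FREE]
Op 5: b = realloc(b, 6) -> b = 16; heap: [0-15 FREE][16-21 ALLOC][22-59 FREE]

Answer: [0-15 FREE][16-21 ALLOC][22-59 FREE]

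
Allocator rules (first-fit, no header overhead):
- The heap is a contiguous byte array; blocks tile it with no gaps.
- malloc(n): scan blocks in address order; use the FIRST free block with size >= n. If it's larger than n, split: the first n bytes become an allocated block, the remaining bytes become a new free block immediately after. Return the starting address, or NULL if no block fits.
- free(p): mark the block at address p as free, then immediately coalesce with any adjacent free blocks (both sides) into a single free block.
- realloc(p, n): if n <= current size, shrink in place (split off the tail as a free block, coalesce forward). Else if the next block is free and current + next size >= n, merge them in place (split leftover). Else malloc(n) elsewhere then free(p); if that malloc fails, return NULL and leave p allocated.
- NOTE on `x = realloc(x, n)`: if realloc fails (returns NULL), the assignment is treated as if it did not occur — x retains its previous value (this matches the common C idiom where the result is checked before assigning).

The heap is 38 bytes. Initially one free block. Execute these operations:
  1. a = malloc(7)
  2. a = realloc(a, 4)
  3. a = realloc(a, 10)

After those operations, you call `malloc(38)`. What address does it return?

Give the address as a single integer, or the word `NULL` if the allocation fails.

Op 1: a = malloc(7) -> a = 0; heap: [0-6 ALLOC][7-37 FREE]
Op 2: a = realloc(a, 4) -> a = 0; heap: [0-3 ALLOC][4-37 FREE]
Op 3: a = realloc(a, 10) -> a = 0; heap: [0-9 ALLOC][10-37 FREE]
malloc(38): first-fit scan over [0-9 ALLOC][10-37 FREE] -> NULL

Answer: NULL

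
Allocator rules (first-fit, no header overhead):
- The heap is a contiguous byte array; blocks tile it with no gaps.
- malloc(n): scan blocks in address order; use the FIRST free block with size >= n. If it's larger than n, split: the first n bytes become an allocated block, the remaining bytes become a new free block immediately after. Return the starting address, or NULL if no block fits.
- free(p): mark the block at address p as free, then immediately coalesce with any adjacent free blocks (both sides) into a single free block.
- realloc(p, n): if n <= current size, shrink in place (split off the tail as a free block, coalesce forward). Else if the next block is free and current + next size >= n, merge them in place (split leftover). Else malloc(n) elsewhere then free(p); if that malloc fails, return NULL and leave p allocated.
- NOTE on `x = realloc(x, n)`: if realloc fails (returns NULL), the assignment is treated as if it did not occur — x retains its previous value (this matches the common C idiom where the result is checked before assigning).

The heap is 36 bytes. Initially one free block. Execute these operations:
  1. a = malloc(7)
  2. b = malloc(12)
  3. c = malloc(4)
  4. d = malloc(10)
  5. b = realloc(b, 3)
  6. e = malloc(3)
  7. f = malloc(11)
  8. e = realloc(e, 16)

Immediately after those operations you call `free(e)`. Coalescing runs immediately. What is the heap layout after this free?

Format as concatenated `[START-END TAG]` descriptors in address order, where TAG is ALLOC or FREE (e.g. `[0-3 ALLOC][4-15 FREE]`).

Op 1: a = malloc(7) -> a = 0; heap: [0-6 ALLOC][7-35 FREE]
Op 2: b = malloc(12) -> b = 7; heap: [0-6 ALLOC][7-18 ALLOC][19-35 FREE]
Op 3: c = malloc(4) -> c = 19; heap: [0-6 ALLOC][7-18 ALLOC][19-22 ALLOC][23-35 FREE]
Op 4: d = malloc(10) -> d = 23; heap: [0-6 ALLOC][7-18 ALLOC][19-22 ALLOC][23-32 ALLOC][33-35 FREE]
Op 5: b = realloc(b, 3) -> b = 7; heap: [0-6 ALLOC][7-9 ALLOC][10-18 FREE][19-22 ALLOC][23-32 ALLOC][33-35 FREE]
Op 6: e = malloc(3) -> e = 10; heap: [0-6 ALLOC][7-9 ALLOC][10-12 ALLOC][13-18 FREE][19-22 ALLOC][23-32 ALLOC][33-35 FREE]
Op 7: f = malloc(11) -> f = NULL; heap: [0-6 ALLOC][7-9 ALLOC][10-12 ALLOC][13-18 FREE][19-22 ALLOC][23-32 ALLOC][33-35 FREE]
Op 8: e = realloc(e, 16) -> NULL (e unchanged); heap: [0-6 ALLOC][7-9 ALLOC][10-12 ALLOC][13-18 FREE][19-22 ALLOC][23-32 ALLOC][33-35 FREE]
free(e): e = 10 -> block [10-12 ALLOC]; mark free, coalesce with adjacent free neighbors -> [0-6 ALLOC][7-9 ALLOC][10-18 FREE][19-22 ALLOC][23-32 ALLOC][33-35 FREE]

Answer: [0-6 ALLOC][7-9 ALLOC][10-18 FREE][19-22 ALLOC][23-32 ALLOC][33-35 FREE]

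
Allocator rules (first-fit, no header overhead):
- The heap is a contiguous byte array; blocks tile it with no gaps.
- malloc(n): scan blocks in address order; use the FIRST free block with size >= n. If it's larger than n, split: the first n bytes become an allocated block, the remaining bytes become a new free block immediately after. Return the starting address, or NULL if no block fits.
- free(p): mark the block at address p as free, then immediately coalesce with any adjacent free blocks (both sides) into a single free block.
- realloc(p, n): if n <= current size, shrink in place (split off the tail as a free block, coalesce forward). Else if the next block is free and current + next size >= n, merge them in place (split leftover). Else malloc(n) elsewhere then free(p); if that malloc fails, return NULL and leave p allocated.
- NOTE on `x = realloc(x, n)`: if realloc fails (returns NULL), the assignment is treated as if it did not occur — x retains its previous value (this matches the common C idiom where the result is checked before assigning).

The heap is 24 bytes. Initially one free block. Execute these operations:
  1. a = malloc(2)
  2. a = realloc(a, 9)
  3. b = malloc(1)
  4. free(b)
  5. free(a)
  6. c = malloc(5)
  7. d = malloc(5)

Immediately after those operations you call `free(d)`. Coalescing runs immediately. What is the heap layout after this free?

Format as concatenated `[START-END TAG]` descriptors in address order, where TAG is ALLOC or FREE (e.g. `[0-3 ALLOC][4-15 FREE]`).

Op 1: a = malloc(2) -> a = 0; heap: [0-1 ALLOC][2-23 FREE]
Op 2: a = realloc(a, 9) -> a = 0; heap: [0-8 ALLOC][9-23 FREE]
Op 3: b = malloc(1) -> b = 9; heap: [0-8 ALLOC][9-9 ALLOC][10-23 FREE]
Op 4: free(b) -> (freed b); heap: [0-8 ALLOC][9-23 FREE]
Op 5: free(a) -> (freed a); heap: [0-23 FREE]
Op 6: c = malloc(5) -> c = 0; heap: [0-4 ALLOC][5-23 FREE]
Op 7: d = malloc(5) -> d = 5; heap: [0-4 ALLOC][5-9 ALLOC][10-23 FREE]
free(d): d = 5 -> block [5-9 ALLOC]; mark free, coalesce with adjacent free neighbors -> [0-4 ALLOC][5-23 FREE]

Answer: [0-4 ALLOC][5-23 FREE]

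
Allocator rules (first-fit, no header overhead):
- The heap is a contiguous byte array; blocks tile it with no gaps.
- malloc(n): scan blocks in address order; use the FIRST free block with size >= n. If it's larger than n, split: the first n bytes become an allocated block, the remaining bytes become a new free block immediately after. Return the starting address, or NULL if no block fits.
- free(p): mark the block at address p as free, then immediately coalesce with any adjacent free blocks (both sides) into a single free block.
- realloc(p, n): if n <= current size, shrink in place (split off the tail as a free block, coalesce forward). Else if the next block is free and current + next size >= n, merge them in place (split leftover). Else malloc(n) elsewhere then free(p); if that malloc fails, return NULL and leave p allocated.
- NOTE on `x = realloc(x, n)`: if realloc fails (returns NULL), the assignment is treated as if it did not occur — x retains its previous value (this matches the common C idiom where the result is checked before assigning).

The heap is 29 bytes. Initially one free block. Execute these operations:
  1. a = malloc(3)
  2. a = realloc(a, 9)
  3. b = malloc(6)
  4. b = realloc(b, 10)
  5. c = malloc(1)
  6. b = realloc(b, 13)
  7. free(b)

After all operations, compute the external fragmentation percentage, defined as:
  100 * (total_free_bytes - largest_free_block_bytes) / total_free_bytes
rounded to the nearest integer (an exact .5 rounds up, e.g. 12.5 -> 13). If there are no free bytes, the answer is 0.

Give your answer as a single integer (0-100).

Answer: 47

Derivation:
Op 1: a = malloc(3) -> a = 0; heap: [0-2 ALLOC][3-28 FREE]
Op 2: a = realloc(a, 9) -> a = 0; heap: [0-8 ALLOC][9-28 FREE]
Op 3: b = malloc(6) -> b = 9; heap: [0-8 ALLOC][9-14 ALLOC][15-28 FREE]
Op 4: b = realloc(b, 10) -> b = 9; heap: [0-8 ALLOC][9-18 ALLOC][19-28 FREE]
Op 5: c = malloc(1) -> c = 19; heap: [0-8 ALLOC][9-18 ALLOC][19-19 ALLOC][20-28 FREE]
Op 6: b = realloc(b, 13) -> NULL (b unchanged); heap: [0-8 ALLOC][9-18 ALLOC][19-19 ALLOC][20-28 FREE]
Op 7: free(b) -> (freed b); heap: [0-8 ALLOC][9-18 FREE][19-19 ALLOC][20-28 FREE]
Free blocks: [10 9] total_free=19 largest=10 -> 100*(19-10)/19 = 900/19 ≈ 47.368 -> rounds to 47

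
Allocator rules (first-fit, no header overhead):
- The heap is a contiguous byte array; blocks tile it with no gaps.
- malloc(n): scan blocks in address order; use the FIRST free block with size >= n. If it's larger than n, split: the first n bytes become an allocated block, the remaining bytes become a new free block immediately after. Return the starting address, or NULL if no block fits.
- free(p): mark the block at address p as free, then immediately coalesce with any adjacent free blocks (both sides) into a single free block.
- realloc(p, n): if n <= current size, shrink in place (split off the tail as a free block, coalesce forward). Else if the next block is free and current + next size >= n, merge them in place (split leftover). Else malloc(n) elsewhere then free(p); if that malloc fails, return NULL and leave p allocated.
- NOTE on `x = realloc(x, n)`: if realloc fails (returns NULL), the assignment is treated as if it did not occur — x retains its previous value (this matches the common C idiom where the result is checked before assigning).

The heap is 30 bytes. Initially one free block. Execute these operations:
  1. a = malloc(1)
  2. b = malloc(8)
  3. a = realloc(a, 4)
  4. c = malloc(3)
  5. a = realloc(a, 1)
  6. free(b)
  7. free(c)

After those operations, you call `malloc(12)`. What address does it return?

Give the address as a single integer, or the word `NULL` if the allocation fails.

Answer: 10

Derivation:
Op 1: a = malloc(1) -> a = 0; heap: [0-0 ALLOC][1-29 FREE]
Op 2: b = malloc(8) -> b = 1; heap: [0-0 ALLOC][1-8 ALLOC][9-29 FREE]
Op 3: a = realloc(a, 4) -> a = 9; heap: [0-0 FREE][1-8 ALLOC][9-12 ALLOC][13-29 FREE]
Op 4: c = malloc(3) -> c = 13; heap: [0-0 FREE][1-8 ALLOC][9-12 ALLOC][13-15 ALLOC][16-29 FREE]
Op 5: a = realloc(a, 1) -> a = 9; heap: [0-0 FREE][1-8 ALLOC][9-9 ALLOC][10-12 FREE][13-15 ALLOC][16-29 FREE]
Op 6: free(b) -> (freed b); heap: [0-8 FREE][9-9 ALLOC][10-12 FREE][13-15 ALLOC][16-29 FREE]
Op 7: free(c) -> (freed c); heap: [0-8 FREE][9-9 ALLOC][10-29 FREE]
malloc(12): first-fit scan over [0-8 FREE][9-9 ALLOC][10-29 FREE] -> 10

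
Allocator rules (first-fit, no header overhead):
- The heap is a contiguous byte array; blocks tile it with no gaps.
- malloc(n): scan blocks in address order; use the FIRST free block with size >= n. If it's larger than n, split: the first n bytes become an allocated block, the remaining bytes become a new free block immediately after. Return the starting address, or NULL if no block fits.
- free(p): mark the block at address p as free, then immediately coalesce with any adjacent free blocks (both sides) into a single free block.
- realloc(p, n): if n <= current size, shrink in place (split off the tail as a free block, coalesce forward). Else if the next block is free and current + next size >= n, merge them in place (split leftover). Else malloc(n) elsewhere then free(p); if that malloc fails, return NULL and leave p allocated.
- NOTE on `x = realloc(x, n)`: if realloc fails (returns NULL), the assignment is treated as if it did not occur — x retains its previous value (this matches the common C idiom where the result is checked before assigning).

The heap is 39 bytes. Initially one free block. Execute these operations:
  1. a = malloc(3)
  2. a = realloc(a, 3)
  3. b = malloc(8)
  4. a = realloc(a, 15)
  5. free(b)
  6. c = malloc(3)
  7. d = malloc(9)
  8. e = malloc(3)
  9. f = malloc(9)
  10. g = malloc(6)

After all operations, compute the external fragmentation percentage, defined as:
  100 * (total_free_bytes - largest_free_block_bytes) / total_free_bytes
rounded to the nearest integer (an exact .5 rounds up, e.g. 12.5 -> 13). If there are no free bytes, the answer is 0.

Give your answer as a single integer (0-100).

Answer: 44

Derivation:
Op 1: a = malloc(3) -> a = 0; heap: [0-2 ALLOC][3-38 FREE]
Op 2: a = realloc(a, 3) -> a = 0; heap: [0-2 ALLOC][3-38 FREE]
Op 3: b = malloc(8) -> b = 3; heap: [0-2 ALLOC][3-10 ALLOC][11-38 FREE]
Op 4: a = realloc(a, 15) -> a = 11; heap: [0-2 FREE][3-10 ALLOC][11-25 ALLOC][26-38 FREE]
Op 5: free(b) -> (freed b); heap: [0-10 FREE][11-25 ALLOC][26-38 FREE]
Op 6: c = malloc(3) -> c = 0; heap: [0-2 ALLOC][3-10 FREE][11-25 ALLOC][26-38 FREE]
Op 7: d = malloc(9) -> d = 26; heap: [0-2 ALLOC][3-10 FREE][11-25 ALLOC][26-34 ALLOC][35-38 FREE]
Op 8: e = malloc(3) -> e = 3; heap: [0-2 ALLOC][3-5 ALLOC][6-10 FREE][11-25 ALLOC][26-34 ALLOC][35-38 FREE]
Op 9: f = malloc(9) -> f = NULL; heap: [0-2 ALLOC][3-5 ALLOC][6-10 FREE][11-25 ALLOC][26-34 ALLOC][35-38 FREE]
Op 10: g = malloc(6) -> g = NULL; heap: [0-2 ALLOC][3-5 ALLOC][6-10 FREE][11-25 ALLOC][26-34 ALLOC][35-38 FREE]
Free blocks: [5 4] total_free=9 largest=5 -> 100*(9-5)/9 = 400/9 ≈ 44.444 -> rounds to 44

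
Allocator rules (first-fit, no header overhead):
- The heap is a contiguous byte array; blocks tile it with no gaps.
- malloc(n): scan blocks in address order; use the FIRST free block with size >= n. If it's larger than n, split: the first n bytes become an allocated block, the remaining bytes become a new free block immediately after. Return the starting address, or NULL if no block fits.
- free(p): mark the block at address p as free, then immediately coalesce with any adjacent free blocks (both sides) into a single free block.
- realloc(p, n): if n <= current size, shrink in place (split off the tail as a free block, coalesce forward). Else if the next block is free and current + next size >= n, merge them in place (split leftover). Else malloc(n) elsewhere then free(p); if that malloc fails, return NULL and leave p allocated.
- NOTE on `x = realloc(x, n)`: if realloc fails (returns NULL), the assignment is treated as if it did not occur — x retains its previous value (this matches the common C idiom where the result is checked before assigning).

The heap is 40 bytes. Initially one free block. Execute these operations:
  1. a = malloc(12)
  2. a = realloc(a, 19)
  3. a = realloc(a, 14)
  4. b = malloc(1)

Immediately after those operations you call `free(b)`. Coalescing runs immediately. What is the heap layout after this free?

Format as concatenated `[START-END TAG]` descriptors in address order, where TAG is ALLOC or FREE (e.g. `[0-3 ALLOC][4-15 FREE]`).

Op 1: a = malloc(12) -> a = 0; heap: [0-11 ALLOC][12-39 FREE]
Op 2: a = realloc(a, 19) -> a = 0; heap: [0-18 ALLOC][19-39 FREE]
Op 3: a = realloc(a, 14) -> a = 0; heap: [0-13 ALLOC][14-39 FREE]
Op 4: b = malloc(1) -> b = 14; heap: [0-13 ALLOC][14-14 ALLOC][15-39 FREE]
free(b): b = 14 -> block [14-14 ALLOC]; mark free, coalesce with adjacent free neighbors -> [0-13 ALLOC][14-39 FREE]

Answer: [0-13 ALLOC][14-39 FREE]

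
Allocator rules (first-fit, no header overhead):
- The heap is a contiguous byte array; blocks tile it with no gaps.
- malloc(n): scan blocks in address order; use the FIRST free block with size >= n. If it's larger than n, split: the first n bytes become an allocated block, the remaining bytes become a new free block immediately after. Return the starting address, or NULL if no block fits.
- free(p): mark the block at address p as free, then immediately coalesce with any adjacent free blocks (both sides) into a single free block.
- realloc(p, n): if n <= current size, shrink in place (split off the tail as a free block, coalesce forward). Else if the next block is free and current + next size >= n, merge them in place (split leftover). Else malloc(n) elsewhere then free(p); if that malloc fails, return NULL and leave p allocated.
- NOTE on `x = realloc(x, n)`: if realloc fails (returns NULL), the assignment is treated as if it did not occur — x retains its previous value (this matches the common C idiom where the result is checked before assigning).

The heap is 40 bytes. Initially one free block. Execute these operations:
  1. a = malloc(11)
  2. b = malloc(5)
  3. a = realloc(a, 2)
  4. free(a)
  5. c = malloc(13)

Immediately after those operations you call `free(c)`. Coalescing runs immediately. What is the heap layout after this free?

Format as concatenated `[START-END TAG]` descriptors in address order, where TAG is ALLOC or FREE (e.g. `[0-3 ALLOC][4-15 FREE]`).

Op 1: a = malloc(11) -> a = 0; heap: [0-10 ALLOC][11-39 FREE]
Op 2: b = malloc(5) -> b = 11; heap: [0-10 ALLOC][11-15 ALLOC][16-39 FREE]
Op 3: a = realloc(a, 2) -> a = 0; heap: [0-1 ALLOC][2-10 FREE][11-15 ALLOC][16-39 FREE]
Op 4: free(a) -> (freed a); heap: [0-10 FREE][11-15 ALLOC][16-39 FREE]
Op 5: c = malloc(13) -> c = 16; heap: [0-10 FREE][11-15 ALLOC][16-28 ALLOC][29-39 FREE]
free(c): c = 16 -> block [16-28 ALLOC]; mark free, coalesce with adjacent free neighbors -> [0-10 FREE][11-15 ALLOC][16-39 FREE]

Answer: [0-10 FREE][11-15 ALLOC][16-39 FREE]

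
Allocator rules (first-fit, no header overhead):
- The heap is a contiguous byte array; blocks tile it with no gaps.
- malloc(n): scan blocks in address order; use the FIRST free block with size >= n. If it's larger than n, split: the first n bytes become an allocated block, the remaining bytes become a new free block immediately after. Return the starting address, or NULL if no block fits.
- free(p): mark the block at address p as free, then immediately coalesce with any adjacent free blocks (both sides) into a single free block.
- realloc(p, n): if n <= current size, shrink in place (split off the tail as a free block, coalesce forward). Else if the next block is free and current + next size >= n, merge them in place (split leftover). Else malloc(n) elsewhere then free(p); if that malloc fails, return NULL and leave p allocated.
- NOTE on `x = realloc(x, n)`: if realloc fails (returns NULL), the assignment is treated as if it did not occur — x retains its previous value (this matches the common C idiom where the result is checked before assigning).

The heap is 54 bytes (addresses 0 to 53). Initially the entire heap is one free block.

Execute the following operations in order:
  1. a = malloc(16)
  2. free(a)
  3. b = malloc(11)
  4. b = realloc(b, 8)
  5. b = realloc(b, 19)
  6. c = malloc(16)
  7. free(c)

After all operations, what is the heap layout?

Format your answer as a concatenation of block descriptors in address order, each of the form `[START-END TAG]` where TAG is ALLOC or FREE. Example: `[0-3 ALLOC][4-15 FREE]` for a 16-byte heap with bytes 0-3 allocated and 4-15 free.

Answer: [0-18 ALLOC][19-53 FREE]

Derivation:
Op 1: a = malloc(16) -> a = 0; heap: [0-15 ALLOC][16-53 FREE]
Op 2: free(a) -> (freed a); heap: [0-53 FREE]
Op 3: b = malloc(11) -> b = 0; heap: [0-10 ALLOC][11-53 FREE]
Op 4: b = realloc(b, 8) -> b = 0; heap: [0-7 ALLOC][8-53 FREE]
Op 5: b = realloc(b, 19) -> b = 0; heap: [0-18 ALLOC][19-53 FREE]
Op 6: c = malloc(16) -> c = 19; heap: [0-18 ALLOC][19-34 ALLOC][35-53 FREE]
Op 7: free(c) -> (freed c); heap: [0-18 ALLOC][19-53 FREE]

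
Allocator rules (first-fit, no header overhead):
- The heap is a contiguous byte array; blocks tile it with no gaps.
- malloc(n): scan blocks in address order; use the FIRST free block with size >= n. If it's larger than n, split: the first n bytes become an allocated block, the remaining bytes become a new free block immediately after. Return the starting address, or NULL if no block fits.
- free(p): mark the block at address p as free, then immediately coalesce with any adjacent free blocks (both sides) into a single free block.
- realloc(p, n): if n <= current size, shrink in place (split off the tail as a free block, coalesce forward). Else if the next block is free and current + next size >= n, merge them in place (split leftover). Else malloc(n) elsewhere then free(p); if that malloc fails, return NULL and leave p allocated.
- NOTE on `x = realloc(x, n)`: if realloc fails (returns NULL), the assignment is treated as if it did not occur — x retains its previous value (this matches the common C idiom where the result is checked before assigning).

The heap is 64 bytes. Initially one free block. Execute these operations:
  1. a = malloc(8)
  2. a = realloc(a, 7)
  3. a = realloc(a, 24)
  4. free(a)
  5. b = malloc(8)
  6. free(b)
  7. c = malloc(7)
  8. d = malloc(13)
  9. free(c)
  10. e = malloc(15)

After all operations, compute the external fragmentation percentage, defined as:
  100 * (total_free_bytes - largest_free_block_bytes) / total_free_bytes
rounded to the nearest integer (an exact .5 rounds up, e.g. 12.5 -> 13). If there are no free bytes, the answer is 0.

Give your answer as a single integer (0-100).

Answer: 19

Derivation:
Op 1: a = malloc(8) -> a = 0; heap: [0-7 ALLOC][8-63 FREE]
Op 2: a = realloc(a, 7) -> a = 0; heap: [0-6 ALLOC][7-63 FREE]
Op 3: a = realloc(a, 24) -> a = 0; heap: [0-23 ALLOC][24-63 FREE]
Op 4: free(a) -> (freed a); heap: [0-63 FREE]
Op 5: b = malloc(8) -> b = 0; heap: [0-7 ALLOC][8-63 FREE]
Op 6: free(b) -> (freed b); heap: [0-63 FREE]
Op 7: c = malloc(7) -> c = 0; heap: [0-6 ALLOC][7-63 FREE]
Op 8: d = malloc(13) -> d = 7; heap: [0-6 ALLOC][7-19 ALLOC][20-63 FREE]
Op 9: free(c) -> (freed c); heap: [0-6 FREE][7-19 ALLOC][20-63 FREE]
Op 10: e = malloc(15) -> e = 20; heap: [0-6 FREE][7-19 ALLOC][20-34 ALLOC][35-63 FREE]
Free blocks: [7 29] total_free=36 largest=29 -> 100*(36-29)/36 = 700/36 ≈ 19.444 -> rounds to 19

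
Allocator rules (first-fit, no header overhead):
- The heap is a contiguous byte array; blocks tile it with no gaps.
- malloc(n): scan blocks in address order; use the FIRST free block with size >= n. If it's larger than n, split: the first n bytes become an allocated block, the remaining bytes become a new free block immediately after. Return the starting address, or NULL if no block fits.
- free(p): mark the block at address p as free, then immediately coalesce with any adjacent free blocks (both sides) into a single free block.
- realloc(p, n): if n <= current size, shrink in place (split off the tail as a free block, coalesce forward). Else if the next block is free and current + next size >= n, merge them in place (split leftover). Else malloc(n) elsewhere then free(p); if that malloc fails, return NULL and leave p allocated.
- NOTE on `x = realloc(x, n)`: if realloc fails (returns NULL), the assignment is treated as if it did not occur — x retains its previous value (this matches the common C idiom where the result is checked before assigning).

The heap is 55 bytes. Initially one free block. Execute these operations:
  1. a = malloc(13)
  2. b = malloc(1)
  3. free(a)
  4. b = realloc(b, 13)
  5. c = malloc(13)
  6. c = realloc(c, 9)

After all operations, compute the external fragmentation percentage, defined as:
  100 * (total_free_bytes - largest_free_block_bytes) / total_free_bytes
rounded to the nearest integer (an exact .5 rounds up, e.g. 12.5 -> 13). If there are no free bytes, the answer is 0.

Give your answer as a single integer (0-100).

Answer: 12

Derivation:
Op 1: a = malloc(13) -> a = 0; heap: [0-12 ALLOC][13-54 FREE]
Op 2: b = malloc(1) -> b = 13; heap: [0-12 ALLOC][13-13 ALLOC][14-54 FREE]
Op 3: free(a) -> (freed a); heap: [0-12 FREE][13-13 ALLOC][14-54 FREE]
Op 4: b = realloc(b, 13) -> b = 13; heap: [0-12 FREE][13-25 ALLOC][26-54 FREE]
Op 5: c = malloc(13) -> c = 0; heap: [0-12 ALLOC][13-25 ALLOC][26-54 FREE]
Op 6: c = realloc(c, 9) -> c = 0; heap: [0-8 ALLOC][9-12 FREE][13-25 ALLOC][26-54 FREE]
Free blocks: [4 29] total_free=33 largest=29 -> 100*(33-29)/33 = 400/33 ≈ 12.121 -> rounds to 12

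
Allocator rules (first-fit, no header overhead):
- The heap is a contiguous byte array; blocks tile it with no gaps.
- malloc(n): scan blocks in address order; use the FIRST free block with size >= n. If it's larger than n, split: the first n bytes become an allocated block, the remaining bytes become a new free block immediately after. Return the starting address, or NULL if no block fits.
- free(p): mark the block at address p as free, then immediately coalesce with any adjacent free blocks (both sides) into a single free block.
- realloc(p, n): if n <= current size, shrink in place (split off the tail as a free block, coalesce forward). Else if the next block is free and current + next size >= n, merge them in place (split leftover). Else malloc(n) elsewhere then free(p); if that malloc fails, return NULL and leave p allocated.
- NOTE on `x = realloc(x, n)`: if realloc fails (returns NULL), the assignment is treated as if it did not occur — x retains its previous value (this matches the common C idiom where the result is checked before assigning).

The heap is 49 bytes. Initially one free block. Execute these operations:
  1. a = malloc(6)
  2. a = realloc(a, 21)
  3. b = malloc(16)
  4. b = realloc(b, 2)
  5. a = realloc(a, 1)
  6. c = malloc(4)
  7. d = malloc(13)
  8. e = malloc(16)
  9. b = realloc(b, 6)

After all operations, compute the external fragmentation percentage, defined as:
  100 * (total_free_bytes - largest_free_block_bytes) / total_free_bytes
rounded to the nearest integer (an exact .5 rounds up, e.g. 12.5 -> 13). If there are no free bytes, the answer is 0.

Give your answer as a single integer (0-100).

Answer: 44

Derivation:
Op 1: a = malloc(6) -> a = 0; heap: [0-5 ALLOC][6-48 FREE]
Op 2: a = realloc(a, 21) -> a = 0; heap: [0-20 ALLOC][21-48 FREE]
Op 3: b = malloc(16) -> b = 21; heap: [0-20 ALLOC][21-36 ALLOC][37-48 FREE]
Op 4: b = realloc(b, 2) -> b = 21; heap: [0-20 ALLOC][21-22 ALLOC][23-48 FREE]
Op 5: a = realloc(a, 1) -> a = 0; heap: [0-0 ALLOC][1-20 FREE][21-22 ALLOC][23-48 FREE]
Op 6: c = malloc(4) -> c = 1; heap: [0-0 ALLOC][1-4 ALLOC][5-20 FREE][21-22 ALLOC][23-48 FREE]
Op 7: d = malloc(13) -> d = 5; heap: [0-0 ALLOC][1-4 ALLOC][5-17 ALLOC][18-20 FREE][21-22 ALLOC][23-48 FREE]
Op 8: e = malloc(16) -> e = 23; heap: [0-0 ALLOC][1-4 ALLOC][5-17 ALLOC][18-20 FREE][21-22 ALLOC][23-38 ALLOC][39-48 FREE]
Op 9: b = realloc(b, 6) -> b = 39; heap: [0-0 ALLOC][1-4 ALLOC][5-17 ALLOC][18-22 FREE][23-38 ALLOC][39-44 ALLOC][45-48 FREE]
Free blocks: [5 4] total_free=9 largest=5 -> 100*(9-5)/9 = 400/9 ≈ 44.444 -> rounds to 44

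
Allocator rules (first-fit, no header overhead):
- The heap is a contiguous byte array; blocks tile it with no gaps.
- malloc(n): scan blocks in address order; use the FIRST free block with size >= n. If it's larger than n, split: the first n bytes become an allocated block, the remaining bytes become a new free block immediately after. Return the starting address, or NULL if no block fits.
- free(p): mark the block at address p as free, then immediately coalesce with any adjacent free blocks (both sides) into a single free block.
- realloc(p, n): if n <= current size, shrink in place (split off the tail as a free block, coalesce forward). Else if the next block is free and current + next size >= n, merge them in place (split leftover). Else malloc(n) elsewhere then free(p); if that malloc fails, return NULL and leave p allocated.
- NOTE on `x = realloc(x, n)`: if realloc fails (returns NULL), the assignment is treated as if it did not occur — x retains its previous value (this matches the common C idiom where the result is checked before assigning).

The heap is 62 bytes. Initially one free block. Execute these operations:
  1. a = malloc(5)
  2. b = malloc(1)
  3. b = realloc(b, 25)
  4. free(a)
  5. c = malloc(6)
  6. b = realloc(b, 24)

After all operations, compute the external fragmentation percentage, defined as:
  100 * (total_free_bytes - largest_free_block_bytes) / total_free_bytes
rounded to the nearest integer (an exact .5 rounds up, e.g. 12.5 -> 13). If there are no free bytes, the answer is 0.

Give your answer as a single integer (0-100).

Op 1: a = malloc(5) -> a = 0; heap: [0-4 ALLOC][5-61 FREE]
Op 2: b = malloc(1) -> b = 5; heap: [0-4 ALLOC][5-5 ALLOC][6-61 FREE]
Op 3: b = realloc(b, 25) -> b = 5; heap: [0-4 ALLOC][5-29 ALLOC][30-61 FREE]
Op 4: free(a) -> (freed a); heap: [0-4 FREE][5-29 ALLOC][30-61 FREE]
Op 5: c = malloc(6) -> c = 30; heap: [0-4 FREE][5-29 ALLOC][30-35 ALLOC][36-61 FREE]
Op 6: b = realloc(b, 24) -> b = 5; heap: [0-4 FREE][5-28 ALLOC][29-29 FREE][30-35 ALLOC][36-61 FREE]
Free blocks: [5 1 26] total_free=32 largest=26 -> 100*(32-26)/32 = 600/32 = 18.75 -> rounds to 19

Answer: 19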